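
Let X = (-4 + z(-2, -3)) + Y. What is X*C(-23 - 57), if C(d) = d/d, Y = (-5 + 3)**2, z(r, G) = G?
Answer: -3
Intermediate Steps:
Y = 4 (Y = (-2)**2 = 4)
C(d) = 1
X = -3 (X = (-4 - 3) + 4 = -7 + 4 = -3)
X*C(-23 - 57) = -3*1 = -3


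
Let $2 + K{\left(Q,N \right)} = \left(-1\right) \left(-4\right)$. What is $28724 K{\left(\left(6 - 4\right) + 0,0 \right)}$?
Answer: $57448$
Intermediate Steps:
$K{\left(Q,N \right)} = 2$ ($K{\left(Q,N \right)} = -2 - -4 = -2 + 4 = 2$)
$28724 K{\left(\left(6 - 4\right) + 0,0 \right)} = 28724 \cdot 2 = 57448$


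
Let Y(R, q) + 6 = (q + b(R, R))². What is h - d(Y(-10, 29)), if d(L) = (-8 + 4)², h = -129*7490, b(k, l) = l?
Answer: -966226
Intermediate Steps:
Y(R, q) = -6 + (R + q)² (Y(R, q) = -6 + (q + R)² = -6 + (R + q)²)
h = -966210
d(L) = 16 (d(L) = (-4)² = 16)
h - d(Y(-10, 29)) = -966210 - 1*16 = -966210 - 16 = -966226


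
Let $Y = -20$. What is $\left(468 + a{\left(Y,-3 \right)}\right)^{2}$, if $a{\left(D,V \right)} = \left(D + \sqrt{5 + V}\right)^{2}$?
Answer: $760100 - 69600 \sqrt{2} \approx 6.6167 \cdot 10^{5}$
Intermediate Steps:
$\left(468 + a{\left(Y,-3 \right)}\right)^{2} = \left(468 + \left(-20 + \sqrt{5 - 3}\right)^{2}\right)^{2} = \left(468 + \left(-20 + \sqrt{2}\right)^{2}\right)^{2}$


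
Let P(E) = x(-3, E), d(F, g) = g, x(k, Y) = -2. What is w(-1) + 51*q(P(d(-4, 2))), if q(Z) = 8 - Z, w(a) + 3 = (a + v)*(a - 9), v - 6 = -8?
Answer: 537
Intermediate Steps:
v = -2 (v = 6 - 8 = -2)
P(E) = -2
w(a) = -3 + (-9 + a)*(-2 + a) (w(a) = -3 + (a - 2)*(a - 9) = -3 + (-2 + a)*(-9 + a) = -3 + (-9 + a)*(-2 + a))
w(-1) + 51*q(P(d(-4, 2))) = (15 + (-1)² - 11*(-1)) + 51*(8 - 1*(-2)) = (15 + 1 + 11) + 51*(8 + 2) = 27 + 51*10 = 27 + 510 = 537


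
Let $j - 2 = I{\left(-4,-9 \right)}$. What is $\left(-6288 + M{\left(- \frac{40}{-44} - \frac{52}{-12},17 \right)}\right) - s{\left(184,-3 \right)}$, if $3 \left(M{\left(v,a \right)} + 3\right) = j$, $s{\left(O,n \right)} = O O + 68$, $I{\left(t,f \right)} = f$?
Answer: $- \frac{120652}{3} \approx -40217.0$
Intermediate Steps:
$j = -7$ ($j = 2 - 9 = -7$)
$s{\left(O,n \right)} = 68 + O^{2}$ ($s{\left(O,n \right)} = O^{2} + 68 = 68 + O^{2}$)
$M{\left(v,a \right)} = - \frac{16}{3}$ ($M{\left(v,a \right)} = -3 + \frac{1}{3} \left(-7\right) = -3 - \frac{7}{3} = - \frac{16}{3}$)
$\left(-6288 + M{\left(- \frac{40}{-44} - \frac{52}{-12},17 \right)}\right) - s{\left(184,-3 \right)} = \left(-6288 - \frac{16}{3}\right) - \left(68 + 184^{2}\right) = - \frac{18880}{3} - \left(68 + 33856\right) = - \frac{18880}{3} - 33924 = - \frac{120652}{3}$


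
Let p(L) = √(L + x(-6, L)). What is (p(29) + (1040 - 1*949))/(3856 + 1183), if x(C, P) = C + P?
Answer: 91/5039 + 2*√13/5039 ≈ 0.019490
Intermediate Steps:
p(L) = √(-6 + 2*L) (p(L) = √(L + (-6 + L)) = √(-6 + 2*L))
(p(29) + (1040 - 1*949))/(3856 + 1183) = (√(-6 + 2*29) + (1040 - 1*949))/(3856 + 1183) = (√(-6 + 58) + (1040 - 949))/5039 = (√52 + 91)*(1/5039) = (2*√13 + 91)*(1/5039) = (91 + 2*√13)*(1/5039) = 91/5039 + 2*√13/5039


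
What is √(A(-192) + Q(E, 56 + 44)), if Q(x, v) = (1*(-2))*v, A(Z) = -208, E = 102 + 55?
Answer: 2*I*√102 ≈ 20.199*I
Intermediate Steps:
E = 157
Q(x, v) = -2*v
√(A(-192) + Q(E, 56 + 44)) = √(-208 - 2*(56 + 44)) = √(-208 - 2*100) = √(-208 - 200) = √(-408) = 2*I*√102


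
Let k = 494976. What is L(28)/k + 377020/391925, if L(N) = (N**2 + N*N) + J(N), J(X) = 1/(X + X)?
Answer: 2096980445489/2172726850560 ≈ 0.96514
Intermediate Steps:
J(X) = 1/(2*X)
L(N) = 1/(2*N) + 2*N**2 (L(N) = (N**2 + N*N) + 1/(2*N) = (N**2 + N**2) + 1/(2*N) = 2*N**2 + 1/(2*N) = 1/(2*N) + 2*N**2)
L(28)/k + 377020/391925 = ((1/2)*(1 + 4*28**3)/28)/494976 + 377020/391925 = ((1/2)*(1/28)*(1 + 4*21952))*(1/494976) + 377020*(1/391925) = ((1/2)*(1/28)*(1 + 87808))*(1/494976) + 75404/78385 = ((1/2)*(1/28)*87809)*(1/494976) + 75404/78385 = (87809/56)*(1/494976) + 75404/78385 = 87809/27718656 + 75404/78385 = 2096980445489/2172726850560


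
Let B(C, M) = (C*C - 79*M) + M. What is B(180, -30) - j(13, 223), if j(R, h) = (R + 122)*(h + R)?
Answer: 2880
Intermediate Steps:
B(C, M) = C² - 78*M (B(C, M) = (C² - 79*M) + M = C² - 78*M)
j(R, h) = (122 + R)*(R + h)
B(180, -30) - j(13, 223) = (180² - 78*(-30)) - (13² + 122*13 + 122*223 + 13*223) = (32400 + 2340) - (169 + 1586 + 27206 + 2899) = 34740 - 1*31860 = 34740 - 31860 = 2880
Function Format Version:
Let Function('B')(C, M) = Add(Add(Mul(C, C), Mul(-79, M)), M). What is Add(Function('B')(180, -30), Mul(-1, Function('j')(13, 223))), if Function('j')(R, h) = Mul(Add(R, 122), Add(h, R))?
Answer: 2880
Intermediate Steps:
Function('B')(C, M) = Add(Pow(C, 2), Mul(-78, M)) (Function('B')(C, M) = Add(Add(Pow(C, 2), Mul(-79, M)), M) = Add(Pow(C, 2), Mul(-78, M)))
Function('j')(R, h) = Mul(Add(122, R), Add(R, h))
Add(Function('B')(180, -30), Mul(-1, Function('j')(13, 223))) = Add(Add(Pow(180, 2), Mul(-78, -30)), Mul(-1, Add(Pow(13, 2), Mul(122, 13), Mul(122, 223), Mul(13, 223)))) = Add(Add(32400, 2340), Mul(-1, Add(169, 1586, 27206, 2899))) = Add(34740, Mul(-1, 31860)) = Add(34740, -31860) = 2880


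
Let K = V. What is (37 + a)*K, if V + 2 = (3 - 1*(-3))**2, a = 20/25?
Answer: 6426/5 ≈ 1285.2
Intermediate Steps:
a = 4/5 (a = 20*(1/25) = 4/5 ≈ 0.80000)
V = 34 (V = -2 + (3 - 1*(-3))**2 = -2 + (3 + 3)**2 = -2 + 6**2 = -2 + 36 = 34)
K = 34
(37 + a)*K = (37 + 4/5)*34 = (189/5)*34 = 6426/5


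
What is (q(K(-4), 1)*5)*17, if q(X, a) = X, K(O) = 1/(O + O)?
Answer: -85/8 ≈ -10.625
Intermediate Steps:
K(O) = 1/(2*O)
(q(K(-4), 1)*5)*17 = (((½)/(-4))*5)*17 = (((½)*(-¼))*5)*17 = -⅛*5*17 = -5/8*17 = -85/8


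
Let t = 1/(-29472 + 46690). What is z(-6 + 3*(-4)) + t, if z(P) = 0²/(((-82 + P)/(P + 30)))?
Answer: 1/17218 ≈ 5.8079e-5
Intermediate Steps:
t = 1/17218 ≈ 5.8079e-5
z(P) = 0 (z(P) = 0/(((-82 + P)/(30 + P))) = 0*((30 + P)/(-82 + P)) = 0)
z(-6 + 3*(-4)) + t = 0 + 1/17218 = 1/17218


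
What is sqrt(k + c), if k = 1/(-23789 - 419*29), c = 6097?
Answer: sqrt(1968848718315)/17970 ≈ 78.083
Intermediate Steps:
k = -1/35940 (k = 1/(-23789 - 12151) = 1/(-35940) = -1/35940 ≈ -2.7824e-5)
sqrt(k + c) = sqrt(-1/35940 + 6097) = sqrt(219126179/35940) = sqrt(1968848718315)/17970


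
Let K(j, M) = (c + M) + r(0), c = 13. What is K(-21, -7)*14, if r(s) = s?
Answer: 84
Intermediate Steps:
K(j, M) = 13 + M (K(j, M) = (13 + M) + 0 = 13 + M)
K(-21, -7)*14 = (13 - 7)*14 = 6*14 = 84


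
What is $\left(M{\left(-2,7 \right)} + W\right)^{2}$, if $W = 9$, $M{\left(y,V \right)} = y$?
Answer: $49$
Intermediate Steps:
$\left(M{\left(-2,7 \right)} + W\right)^{2} = \left(-2 + 9\right)^{2} = 7^{2} = 49$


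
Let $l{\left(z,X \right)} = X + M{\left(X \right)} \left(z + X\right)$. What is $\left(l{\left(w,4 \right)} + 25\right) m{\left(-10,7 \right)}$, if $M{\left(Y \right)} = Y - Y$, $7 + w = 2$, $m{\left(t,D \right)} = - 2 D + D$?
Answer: $-203$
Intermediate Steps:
$m{\left(t,D \right)} = - D$
$w = -5$ ($w = -7 + 2 = -5$)
$M{\left(Y \right)} = 0$
$l{\left(z,X \right)} = X$ ($l{\left(z,X \right)} = X + 0 \left(z + X\right) = X + 0 \left(X + z\right) = X + 0 = X$)
$\left(l{\left(w,4 \right)} + 25\right) m{\left(-10,7 \right)} = \left(4 + 25\right) \left(\left(-1\right) 7\right) = 29 \left(-7\right) = -203$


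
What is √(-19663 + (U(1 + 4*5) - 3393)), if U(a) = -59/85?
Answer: I*√166584615/85 ≈ 151.84*I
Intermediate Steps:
U(a) = -59/85 (U(a) = -59*1/85 = -59/85)
√(-19663 + (U(1 + 4*5) - 3393)) = √(-19663 + (-59/85 - 3393)) = √(-19663 - 288464/85) = √(-1959819/85) = I*√166584615/85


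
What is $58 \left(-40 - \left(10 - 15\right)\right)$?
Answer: $-2030$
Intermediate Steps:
$58 \left(-40 - \left(10 - 15\right)\right) = 58 \left(-40 - -5\right) = 58 \left(-40 + 5\right) = 58 \left(-35\right) = -2030$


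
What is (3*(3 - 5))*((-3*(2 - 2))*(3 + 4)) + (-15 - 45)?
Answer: -60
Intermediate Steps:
(3*(3 - 5))*((-3*(2 - 2))*(3 + 4)) + (-15 - 45) = (3*(-2))*(-3*0*7) - 60 = -0*7 - 60 = -6*0 - 60 = 0 - 60 = -60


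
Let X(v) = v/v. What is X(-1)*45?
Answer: 45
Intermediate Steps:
X(v) = 1
X(-1)*45 = 1*45 = 45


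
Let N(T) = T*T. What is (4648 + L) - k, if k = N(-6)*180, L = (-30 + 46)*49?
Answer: -1048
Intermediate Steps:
L = 784 (L = 16*49 = 784)
N(T) = T²
k = 6480 (k = (-6)²*180 = 36*180 = 6480)
(4648 + L) - k = (4648 + 784) - 1*6480 = 5432 - 6480 = -1048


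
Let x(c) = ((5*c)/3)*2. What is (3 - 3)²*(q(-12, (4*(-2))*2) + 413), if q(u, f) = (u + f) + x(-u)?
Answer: 0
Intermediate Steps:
x(c) = 10*c/3 (x(c) = ((5*c)*(⅓))*2 = (5*c/3)*2 = 10*c/3)
q(u, f) = f - 7*u/3 (q(u, f) = (u + f) + 10*(-u)/3 = (f + u) - 10*u/3 = f - 7*u/3)
(3 - 3)²*(q(-12, (4*(-2))*2) + 413) = (3 - 3)²*(((4*(-2))*2 - 7/3*(-12)) + 413) = 0²*((-8*2 + 28) + 413) = 0*((-16 + 28) + 413) = 0*(12 + 413) = 0*425 = 0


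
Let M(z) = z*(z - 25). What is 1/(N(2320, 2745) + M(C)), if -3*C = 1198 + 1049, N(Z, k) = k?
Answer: 1/582471 ≈ 1.7168e-6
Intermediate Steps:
C = -749 (C = -(1198 + 1049)/3 = -⅓*2247 = -749)
M(z) = z*(-25 + z)
1/(N(2320, 2745) + M(C)) = 1/(2745 - 749*(-25 - 749)) = 1/(2745 - 749*(-774)) = 1/(2745 + 579726) = 1/582471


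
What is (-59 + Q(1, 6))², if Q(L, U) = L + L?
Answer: 3249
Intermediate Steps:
Q(L, U) = 2*L
(-59 + Q(1, 6))² = (-59 + 2*1)² = (-59 + 2)² = (-57)² = 3249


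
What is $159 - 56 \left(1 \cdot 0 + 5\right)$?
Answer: $-121$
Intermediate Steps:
$159 - 56 \left(1 \cdot 0 + 5\right) = 159 - 56 \left(0 + 5\right) = 159 - 280 = -121$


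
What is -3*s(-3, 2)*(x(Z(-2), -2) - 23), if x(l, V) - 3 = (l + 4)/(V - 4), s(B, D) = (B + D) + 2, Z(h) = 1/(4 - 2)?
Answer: 249/4 ≈ 62.250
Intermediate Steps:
Z(h) = 1/2
s(B, D) = 2 + B + D
x(l, V) = 3 + (4 + l)/(-4 + V) (x(l, V) = 3 + (l + 4)/(V - 4) = 3 + (4 + l)/(-4 + V))
-3*s(-3, 2)*(x(Z(-2), -2) - 23) = -3*(2 - 3 + 2)*((-8 + 1/2 + 3*(-2))/(-4 - 2) - 23) = -3*((-8 + 1/2 - 6)/(-6) - 23) = -3*(-1/6*(-27/2) - 23) = -3*(9/4 - 23) = -3*(-83)/4 = -3*(-83/4) = 249/4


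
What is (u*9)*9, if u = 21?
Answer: 1701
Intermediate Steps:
(u*9)*9 = (21*9)*9 = 189*9 = 1701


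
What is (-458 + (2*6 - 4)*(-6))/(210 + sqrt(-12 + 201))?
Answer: -5060/2091 + 506*sqrt(21)/14637 ≈ -2.2615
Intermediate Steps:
(-458 + (2*6 - 4)*(-6))/(210 + sqrt(-12 + 201)) = (-458 + (12 - 4)*(-6))/(210 + sqrt(189)) = (-458 + 8*(-6))/(210 + 3*sqrt(21)) = (-458 - 48)/(210 + 3*sqrt(21)) = -506/(210 + 3*sqrt(21))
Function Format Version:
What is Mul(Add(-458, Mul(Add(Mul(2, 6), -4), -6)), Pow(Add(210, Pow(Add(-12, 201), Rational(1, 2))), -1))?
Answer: Add(Rational(-5060, 2091), Mul(Rational(506, 14637), Pow(21, Rational(1, 2)))) ≈ -2.2615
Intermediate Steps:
Mul(Add(-458, Mul(Add(Mul(2, 6), -4), -6)), Pow(Add(210, Pow(Add(-12, 201), Rational(1, 2))), -1)) = Mul(Add(-458, Mul(Add(12, -4), -6)), Pow(Add(210, Pow(189, Rational(1, 2))), -1)) = Mul(Add(-458, Mul(8, -6)), Pow(Add(210, Mul(3, Pow(21, Rational(1, 2)))), -1)) = Mul(Add(-458, -48), Pow(Add(210, Mul(3, Pow(21, Rational(1, 2)))), -1)) = Mul(-506, Pow(Add(210, Mul(3, Pow(21, Rational(1, 2)))), -1))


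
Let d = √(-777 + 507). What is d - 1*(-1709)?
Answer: 1709 + 3*I*√30 ≈ 1709.0 + 16.432*I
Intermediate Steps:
d = 3*I*√30 (d = √(-270) = 3*I*√30 ≈ 16.432*I)
d - 1*(-1709) = 3*I*√30 - 1*(-1709) = 3*I*√30 + 1709 = 1709 + 3*I*√30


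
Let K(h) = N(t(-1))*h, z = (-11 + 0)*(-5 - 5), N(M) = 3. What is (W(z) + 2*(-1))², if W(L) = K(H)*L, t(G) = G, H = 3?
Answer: 976144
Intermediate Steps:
z = 110 (z = -11*(-10) = 110)
K(h) = 3*h
W(L) = 9*L (W(L) = (3*3)*L = 9*L)
(W(z) + 2*(-1))² = (9*110 + 2*(-1))² = (990 - 2)² = 988² = 976144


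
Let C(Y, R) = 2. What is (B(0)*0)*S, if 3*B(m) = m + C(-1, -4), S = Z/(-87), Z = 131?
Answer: 0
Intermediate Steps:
S = -131/87 (S = 131/(-87) = 131*(-1/87) = -131/87 ≈ -1.5057)
B(m) = ⅔ + m/3 (B(m) = (m + 2)/3 = (2 + m)/3 = ⅔ + m/3)
(B(0)*0)*S = ((⅔ + (⅓)*0)*0)*(-131/87) = ((⅔ + 0)*0)*(-131/87) = ((⅔)*0)*(-131/87) = 0*(-131/87) = 0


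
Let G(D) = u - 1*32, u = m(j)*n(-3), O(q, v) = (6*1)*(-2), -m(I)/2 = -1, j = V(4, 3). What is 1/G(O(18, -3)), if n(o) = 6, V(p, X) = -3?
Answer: -1/20 ≈ -0.050000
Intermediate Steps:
j = -3
m(I) = 2 (m(I) = -2*(-1) = 2)
O(q, v) = -12 (O(q, v) = 6*(-2) = -12)
u = 12 (u = 2*6 = 12)
G(D) = -20 (G(D) = 12 - 1*32 = 12 - 32 = -20)
1/G(O(18, -3)) = 1/(-20) = -1/20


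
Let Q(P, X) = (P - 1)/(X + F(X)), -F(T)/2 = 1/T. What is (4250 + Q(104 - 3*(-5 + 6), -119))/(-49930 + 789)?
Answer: -60163850/695787419 ≈ -0.086469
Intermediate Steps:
F(T) = -2/T
Q(P, X) = (-1 + P)/(X - 2/X) (Q(P, X) = (P - 1)/(X - 2/X) = (-1 + P)/(X - 2/X))
(4250 + Q(104 - 3*(-5 + 6), -119))/(-49930 + 789) = (4250 - 119*(-1 + (104 - 3*(-5 + 6)))/(-2 + (-119)²))/(-49930 + 789) = (4250 - 119*(-1 + (104 - 3*1))/(-2 + 14161))/(-49141) = (4250 - 119*(-1 + (104 - 3))/14159)*(-1/49141) = (4250 - 119*1/14159*(-1 + 101))*(-1/49141) = (4250 - 119*1/14159*100)*(-1/49141) = (4250 - 11900/14159)*(-1/49141) = (60163850/14159)*(-1/49141) = -60163850/695787419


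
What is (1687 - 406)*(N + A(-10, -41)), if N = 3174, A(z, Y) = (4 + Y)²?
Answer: 5819583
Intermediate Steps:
(1687 - 406)*(N + A(-10, -41)) = (1687 - 406)*(3174 + (4 - 41)²) = 1281*(3174 + (-37)²) = 1281*(3174 + 1369) = 1281*4543 = 5819583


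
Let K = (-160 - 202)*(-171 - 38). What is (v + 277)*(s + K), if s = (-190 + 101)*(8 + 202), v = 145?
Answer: 24040496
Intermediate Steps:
s = -18690 (s = -89*210 = -18690)
K = 75658 (K = -362*(-209) = 75658)
(v + 277)*(s + K) = (145 + 277)*(-18690 + 75658) = 422*56968 = 24040496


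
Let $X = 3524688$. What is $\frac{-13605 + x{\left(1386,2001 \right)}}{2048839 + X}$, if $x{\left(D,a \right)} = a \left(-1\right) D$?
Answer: $- \frac{2786991}{5573527} \approx -0.50004$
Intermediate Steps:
$x{\left(D,a \right)} = - D a$ ($x{\left(D,a \right)} = - a D = - D a$)
$\frac{-13605 + x{\left(1386,2001 \right)}}{2048839 + X} = \frac{-13605 - 1386 \cdot 2001}{2048839 + 3524688} = \frac{-13605 - 2773386}{5573527} = \left(-2786991\right) \frac{1}{5573527} = - \frac{2786991}{5573527}$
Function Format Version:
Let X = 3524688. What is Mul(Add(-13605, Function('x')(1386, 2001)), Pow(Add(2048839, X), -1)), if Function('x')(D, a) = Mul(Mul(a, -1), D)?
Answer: Rational(-2786991, 5573527) ≈ -0.50004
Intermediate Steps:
Function('x')(D, a) = Mul(-1, D, a) (Function('x')(D, a) = Mul(Mul(-1, a), D) = Mul(-1, D, a))
Mul(Add(-13605, Function('x')(1386, 2001)), Pow(Add(2048839, X), -1)) = Mul(Add(-13605, Mul(-1, 1386, 2001)), Pow(Add(2048839, 3524688), -1)) = Mul(Add(-13605, -2773386), Pow(5573527, -1)) = Mul(-2786991, Rational(1, 5573527)) = Rational(-2786991, 5573527)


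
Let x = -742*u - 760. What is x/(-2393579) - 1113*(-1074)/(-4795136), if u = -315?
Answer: -1989158107259/5738768415872 ≈ -0.34662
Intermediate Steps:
x = 232970 (x = -742*(-315) - 760 = 233730 - 760 = 232970)
x/(-2393579) - 1113*(-1074)/(-4795136) = 232970/(-2393579) - 1113*(-1074)/(-4795136) = 232970*(-1/2393579) + 1195362*(-1/4795136) = -232970/2393579 - 597681/2397568 = -1989158107259/5738768415872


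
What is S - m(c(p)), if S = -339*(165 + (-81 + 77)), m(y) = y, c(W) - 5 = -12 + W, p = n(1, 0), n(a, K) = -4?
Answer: -54568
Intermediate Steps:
p = -4
c(W) = -7 + W (c(W) = 5 + (-12 + W) = -7 + W)
S = -54579 (S = -339*(165 - 4) = -339*161 = -54579)
S - m(c(p)) = -54579 - (-7 - 4) = -54579 - 1*(-11) = -54579 + 11 = -54568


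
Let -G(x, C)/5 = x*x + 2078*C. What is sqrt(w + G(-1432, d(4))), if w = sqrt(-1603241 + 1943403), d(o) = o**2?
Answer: sqrt(-10419360 + sqrt(340162)) ≈ 3227.8*I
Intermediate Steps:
G(x, C) = -10390*C - 5*x**2 (G(x, C) = -5*(x*x + 2078*C) = -5*(x**2 + 2078*C) = -10390*C - 5*x**2)
w = sqrt(340162) ≈ 583.23
sqrt(w + G(-1432, d(4))) = sqrt(sqrt(340162) + (-10390*4**2 - 5*(-1432)**2)) = sqrt(sqrt(340162) + (-10390*16 - 5*2050624)) = sqrt(sqrt(340162) + (-166240 - 10253120)) = sqrt(sqrt(340162) - 10419360) = sqrt(-10419360 + sqrt(340162))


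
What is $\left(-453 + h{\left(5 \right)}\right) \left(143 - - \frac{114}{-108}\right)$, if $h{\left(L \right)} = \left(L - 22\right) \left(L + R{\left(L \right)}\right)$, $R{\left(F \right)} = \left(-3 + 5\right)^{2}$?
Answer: $- \frac{258055}{3} \approx -86018.0$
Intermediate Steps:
$R{\left(F \right)} = 4$ ($R{\left(F \right)} = 2^{2} = 4$)
$h{\left(L \right)} = \left(-22 + L\right) \left(4 + L\right)$ ($h{\left(L \right)} = \left(L - 22\right) \left(L + 4\right) = \left(-22 + L\right) \left(4 + L\right)$)
$\left(-453 + h{\left(5 \right)}\right) \left(143 - - \frac{114}{-108}\right) = \left(-453 - \left(178 - 25\right)\right) \left(143 - - \frac{114}{-108}\right) = \left(-453 - 153\right) \left(143 - \left(-114\right) \left(- \frac{1}{108}\right)\right) = \left(-453 - 153\right) \left(143 - \frac{19}{18}\right) = - 606 \left(143 - \frac{19}{18}\right) = \left(-606\right) \frac{2555}{18} = - \frac{258055}{3}$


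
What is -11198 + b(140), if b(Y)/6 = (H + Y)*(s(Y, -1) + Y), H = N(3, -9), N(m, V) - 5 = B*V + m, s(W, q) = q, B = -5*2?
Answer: 187294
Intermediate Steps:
B = -10
N(m, V) = 5 + m - 10*V (N(m, V) = 5 + (-10*V + m) = 5 + (m - 10*V) = 5 + m - 10*V)
H = 98 (H = 5 + 3 - 10*(-9) = 5 + 3 + 90 = 98)
b(Y) = 6*(-1 + Y)*(98 + Y) (b(Y) = 6*((98 + Y)*(-1 + Y)) = 6*((-1 + Y)*(98 + Y)) = 6*(-1 + Y)*(98 + Y))
-11198 + b(140) = -11198 + (-588 + 6*140² + 582*140) = -11198 + (-588 + 6*19600 + 81480) = -11198 + (-588 + 117600 + 81480) = -11198 + 198492 = 187294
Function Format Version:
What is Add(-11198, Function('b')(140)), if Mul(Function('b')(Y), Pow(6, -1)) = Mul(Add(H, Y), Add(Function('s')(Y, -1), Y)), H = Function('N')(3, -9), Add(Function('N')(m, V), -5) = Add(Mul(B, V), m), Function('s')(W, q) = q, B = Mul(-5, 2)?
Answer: 187294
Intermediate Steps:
B = -10
Function('N')(m, V) = Add(5, m, Mul(-10, V)) (Function('N')(m, V) = Add(5, Add(Mul(-10, V), m)) = Add(5, Add(m, Mul(-10, V))) = Add(5, m, Mul(-10, V)))
H = 98 (H = Add(5, 3, Mul(-10, -9)) = Add(5, 3, 90) = 98)
Function('b')(Y) = Mul(6, Add(-1, Y), Add(98, Y)) (Function('b')(Y) = Mul(6, Mul(Add(98, Y), Add(-1, Y))) = Mul(6, Mul(Add(-1, Y), Add(98, Y))) = Mul(6, Add(-1, Y), Add(98, Y)))
Add(-11198, Function('b')(140)) = Add(-11198, Add(-588, Mul(6, Pow(140, 2)), Mul(582, 140))) = Add(-11198, Add(-588, Mul(6, 19600), 81480)) = Add(-11198, Add(-588, 117600, 81480)) = Add(-11198, 198492) = 187294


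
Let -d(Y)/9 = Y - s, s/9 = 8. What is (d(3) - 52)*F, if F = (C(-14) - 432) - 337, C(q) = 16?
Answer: -428457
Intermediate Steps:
s = 72 (s = 9*8 = 72)
d(Y) = 648 - 9*Y (d(Y) = -9*(Y - 1*72) = -9*(Y - 72) = -9*(-72 + Y) = 648 - 9*Y)
F = -753 (F = (16 - 432) - 337 = -416 - 337 = -753)
(d(3) - 52)*F = ((648 - 9*3) - 52)*(-753) = ((648 - 27) - 52)*(-753) = (621 - 52)*(-753) = 569*(-753) = -428457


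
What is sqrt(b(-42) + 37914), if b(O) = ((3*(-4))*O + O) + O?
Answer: sqrt(38334) ≈ 195.79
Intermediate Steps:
b(O) = -10*O (b(O) = (-12*O + O) + O = -11*O + O = -10*O)
sqrt(b(-42) + 37914) = sqrt(-10*(-42) + 37914) = sqrt(420 + 37914) = sqrt(38334)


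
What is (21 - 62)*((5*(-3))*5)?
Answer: 3075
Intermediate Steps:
(21 - 62)*((5*(-3))*5) = -(-615)*5 = -41*(-75) = 3075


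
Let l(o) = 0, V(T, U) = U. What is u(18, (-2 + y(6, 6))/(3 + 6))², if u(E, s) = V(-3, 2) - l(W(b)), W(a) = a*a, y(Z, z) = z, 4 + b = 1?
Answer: 4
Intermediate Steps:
b = -3 (b = -4 + 1 = -3)
W(a) = a²
u(E, s) = 2 (u(E, s) = 2 - 1*0 = 2 + 0 = 2)
u(18, (-2 + y(6, 6))/(3 + 6))² = 2² = 4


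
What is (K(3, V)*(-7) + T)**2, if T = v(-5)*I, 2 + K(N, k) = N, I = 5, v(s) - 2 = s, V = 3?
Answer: 484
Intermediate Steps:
v(s) = 2 + s
K(N, k) = -2 + N
T = -15 (T = (2 - 5)*5 = -3*5 = -15)
(K(3, V)*(-7) + T)**2 = ((-2 + 3)*(-7) - 15)**2 = (1*(-7) - 15)**2 = (-7 - 15)**2 = (-22)**2 = 484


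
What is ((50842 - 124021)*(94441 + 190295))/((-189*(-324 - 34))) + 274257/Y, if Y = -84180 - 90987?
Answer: -7510123539437/24387139 ≈ -3.0795e+5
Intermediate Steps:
Y = -175167
((50842 - 124021)*(94441 + 190295))/((-189*(-324 - 34))) + 274257/Y = ((50842 - 124021)*(94441 + 190295))/((-189*(-324 - 34))) + 274257/(-175167) = (-73179*284736)/((-189*(-358))) + 274257*(-1/175167) = -20836695744/67662 - 30473/19463 = -20836695744*1/67662 - 30473/19463 = -385864736/1253 - 30473/19463 = -7510123539437/24387139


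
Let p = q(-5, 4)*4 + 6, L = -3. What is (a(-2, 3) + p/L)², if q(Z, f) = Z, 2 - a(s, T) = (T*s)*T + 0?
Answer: 5476/9 ≈ 608.44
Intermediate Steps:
a(s, T) = 2 - s*T² (a(s, T) = 2 - ((T*s)*T + 0) = 2 - (s*T² + 0) = 2 - s*T²)
p = -14 (p = -5*4 + 6 = -20 + 6 = -14)
(a(-2, 3) + p/L)² = ((2 - 1*(-2)*3²) - 14/(-3))² = ((2 - 1*(-2)*9) - 14*(-⅓))² = ((2 + 18) + 14/3)² = (20 + 14/3)² = (74/3)² = 5476/9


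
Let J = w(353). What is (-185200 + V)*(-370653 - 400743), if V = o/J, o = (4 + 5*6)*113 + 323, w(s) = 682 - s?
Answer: 6714080361780/47 ≈ 1.4285e+11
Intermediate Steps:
J = 329 (J = 682 - 1*353 = 682 - 353 = 329)
o = 4165 (o = (4 + 30)*113 + 323 = 34*113 + 323 = 3842 + 323 = 4165)
V = 595/47 (V = 4165/329 = 4165*(1/329) = 595/47 ≈ 12.660)
(-185200 + V)*(-370653 - 400743) = (-185200 + 595/47)*(-370653 - 400743) = -8703805/47*(-771396) = 6714080361780/47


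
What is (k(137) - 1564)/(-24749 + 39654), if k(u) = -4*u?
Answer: -192/1355 ≈ -0.14170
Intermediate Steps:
(k(137) - 1564)/(-24749 + 39654) = (-4*137 - 1564)/(-24749 + 39654) = (-548 - 1564)/14905 = -2112*1/14905 = -192/1355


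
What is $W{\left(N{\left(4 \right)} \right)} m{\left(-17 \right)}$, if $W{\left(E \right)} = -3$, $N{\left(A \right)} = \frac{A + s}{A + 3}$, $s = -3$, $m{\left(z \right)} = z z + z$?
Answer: $-816$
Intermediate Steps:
$m{\left(z \right)} = z + z^{2}$ ($m{\left(z \right)} = z^{2} + z = z + z^{2}$)
$N{\left(A \right)} = \frac{-3 + A}{3 + A}$ ($N{\left(A \right)} = \frac{A - 3}{A + 3} = \frac{-3 + A}{3 + A}$)
$W{\left(N{\left(4 \right)} \right)} m{\left(-17 \right)} = - 3 \left(- 17 \left(1 - 17\right)\right) = - 3 \left(\left(-17\right) \left(-16\right)\right) = \left(-3\right) 272 = -816$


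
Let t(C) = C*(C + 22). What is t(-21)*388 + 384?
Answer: -7764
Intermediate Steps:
t(C) = C*(22 + C)
t(-21)*388 + 384 = -21*(22 - 21)*388 + 384 = -21*1*388 + 384 = -21*388 + 384 = -8148 + 384 = -7764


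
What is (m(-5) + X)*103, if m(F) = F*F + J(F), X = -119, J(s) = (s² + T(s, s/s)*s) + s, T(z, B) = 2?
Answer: -8652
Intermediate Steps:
J(s) = s² + 3*s (J(s) = (s² + 2*s) + s = s² + 3*s)
m(F) = F² + F*(3 + F) (m(F) = F*F + F*(3 + F) = F² + F*(3 + F))
(m(-5) + X)*103 = (-5*(3 + 2*(-5)) - 119)*103 = (-5*(3 - 10) - 119)*103 = (-5*(-7) - 119)*103 = (35 - 119)*103 = -84*103 = -8652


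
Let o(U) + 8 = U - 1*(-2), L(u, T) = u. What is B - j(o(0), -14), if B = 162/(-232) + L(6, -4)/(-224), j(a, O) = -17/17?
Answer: 893/3248 ≈ 0.27494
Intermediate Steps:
o(U) = -6 + U (o(U) = -8 + (U - 1*(-2)) = -8 + (U + 2) = -8 + (2 + U) = -6 + U)
j(a, O) = -1 (j(a, O) = -17*1/17 = -1)
B = -2355/3248 (B = 162/(-232) + 6/(-224) = 162*(-1/232) + 6*(-1/224) = -81/116 - 3/112 = -2355/3248 ≈ -0.72506)
B - j(o(0), -14) = -2355/3248 - 1*(-1) = -2355/3248 + 1 = 893/3248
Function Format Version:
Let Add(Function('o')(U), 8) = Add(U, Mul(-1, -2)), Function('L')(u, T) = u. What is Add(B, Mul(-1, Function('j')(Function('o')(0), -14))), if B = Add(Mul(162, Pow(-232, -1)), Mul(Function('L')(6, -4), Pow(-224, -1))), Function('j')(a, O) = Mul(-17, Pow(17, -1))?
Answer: Rational(893, 3248) ≈ 0.27494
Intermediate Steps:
Function('o')(U) = Add(-6, U) (Function('o')(U) = Add(-8, Add(U, Mul(-1, -2))) = Add(-8, Add(U, 2)) = Add(-8, Add(2, U)) = Add(-6, U))
Function('j')(a, O) = -1 (Function('j')(a, O) = Mul(-17, Rational(1, 17)) = -1)
B = Rational(-2355, 3248) (B = Add(Mul(162, Pow(-232, -1)), Mul(6, Pow(-224, -1))) = Add(Mul(162, Rational(-1, 232)), Mul(6, Rational(-1, 224))) = Add(Rational(-81, 116), Rational(-3, 112)) = Rational(-2355, 3248) ≈ -0.72506)
Add(B, Mul(-1, Function('j')(Function('o')(0), -14))) = Add(Rational(-2355, 3248), Mul(-1, -1)) = Add(Rational(-2355, 3248), 1) = Rational(893, 3248)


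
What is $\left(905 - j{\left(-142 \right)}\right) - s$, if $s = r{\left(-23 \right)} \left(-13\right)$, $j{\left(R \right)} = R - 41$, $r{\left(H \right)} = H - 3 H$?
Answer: $1686$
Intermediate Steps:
$r{\left(H \right)} = - 2 H$
$j{\left(R \right)} = -41 + R$
$s = -598$ ($s = \left(-2\right) \left(-23\right) \left(-13\right) = 46 \left(-13\right) = -598$)
$\left(905 - j{\left(-142 \right)}\right) - s = \left(905 - \left(-41 - 142\right)\right) - -598 = \left(905 - -183\right) + 598 = \left(905 + 183\right) + 598 = 1088 + 598 = 1686$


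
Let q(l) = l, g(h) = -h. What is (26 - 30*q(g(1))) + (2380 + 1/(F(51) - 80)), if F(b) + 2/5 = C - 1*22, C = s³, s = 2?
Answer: 1149787/472 ≈ 2436.0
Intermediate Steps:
C = 8 (C = 2³ = 8)
F(b) = -72/5 (F(b) = -⅖ + (8 - 1*22) = -⅖ + (8 - 22) = -⅖ - 14 = -72/5)
(26 - 30*q(g(1))) + (2380 + 1/(F(51) - 80)) = (26 - (-30)) + (2380 + 1/(-72/5 - 80)) = (26 - 30*(-1)) + (2380 + 1/(-472/5)) = (26 + 30) + (2380 - 5/472) = 56 + 1123355/472 = 1149787/472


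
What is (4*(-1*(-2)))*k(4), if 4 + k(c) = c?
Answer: 0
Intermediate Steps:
k(c) = -4 + c
(4*(-1*(-2)))*k(4) = (4*(-1*(-2)))*(-4 + 4) = (4*2)*0 = 8*0 = 0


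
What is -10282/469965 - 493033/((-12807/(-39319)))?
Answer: -31307687163619/20683305 ≈ -1.5137e+6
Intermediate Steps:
-10282/469965 - 493033/((-12807/(-39319))) = -10282*1/469965 - 493033/((-12807*(-1/39319))) = -106/4845 - 493033/12807/39319 = -106/4845 - 493033*39319/12807 = -106/4845 - 19385564527/12807 = -31307687163619/20683305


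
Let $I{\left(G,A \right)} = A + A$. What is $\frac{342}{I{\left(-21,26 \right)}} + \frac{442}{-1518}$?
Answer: $\frac{124043}{19734} \approx 6.2858$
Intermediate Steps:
$I{\left(G,A \right)} = 2 A$
$\frac{342}{I{\left(-21,26 \right)}} + \frac{442}{-1518} = \frac{342}{2 \cdot 26} + \frac{442}{-1518} = \frac{342}{52} + 442 \left(- \frac{1}{1518}\right) = 342 \cdot \frac{1}{52} - \frac{221}{759} = \frac{171}{26} - \frac{221}{759} = \frac{124043}{19734}$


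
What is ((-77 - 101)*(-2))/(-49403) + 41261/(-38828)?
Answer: -2052239951/1918219684 ≈ -1.0699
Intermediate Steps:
((-77 - 101)*(-2))/(-49403) + 41261/(-38828) = -178*(-2)*(-1/49403) + 41261*(-1/38828) = 356*(-1/49403) - 41261/38828 = -356/49403 - 41261/38828 = -2052239951/1918219684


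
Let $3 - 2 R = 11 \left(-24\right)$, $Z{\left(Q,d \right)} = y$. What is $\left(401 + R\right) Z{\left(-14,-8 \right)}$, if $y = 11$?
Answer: $\frac{11759}{2} \approx 5879.5$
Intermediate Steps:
$Z{\left(Q,d \right)} = 11$
$R = \frac{267}{2}$ ($R = \frac{3}{2} - \frac{11 \left(-24\right)}{2} = \frac{3}{2} - -132 = \frac{3}{2} + 132 = \frac{267}{2} \approx 133.5$)
$\left(401 + R\right) Z{\left(-14,-8 \right)} = \left(401 + \frac{267}{2}\right) 11 = \frac{1069}{2} \cdot 11 = \frac{11759}{2}$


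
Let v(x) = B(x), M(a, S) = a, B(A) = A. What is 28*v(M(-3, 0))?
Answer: -84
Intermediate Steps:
v(x) = x
28*v(M(-3, 0)) = 28*(-3) = -84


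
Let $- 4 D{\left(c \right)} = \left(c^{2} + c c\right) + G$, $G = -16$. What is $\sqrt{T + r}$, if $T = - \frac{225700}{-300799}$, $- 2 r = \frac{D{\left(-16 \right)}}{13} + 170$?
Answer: $\frac{i \sqrt{1215345374182459}}{3910387} \approx 8.9152 i$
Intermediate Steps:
$D{\left(c \right)} = 4 - \frac{c^{2}}{2}$ ($D{\left(c \right)} = - \frac{\left(c^{2} + c c\right) - 16}{4} = - \frac{\left(c^{2} + c^{2}\right) - 16}{4} = - \frac{2 c^{2} - 16}{4} = - \frac{-16 + 2 c^{2}}{4} = 4 - \frac{c^{2}}{2}$)
$r = - \frac{1043}{13}$ ($r = - \frac{\frac{4 - \frac{\left(-16\right)^{2}}{2}}{13} + 170}{2} = - \frac{\left(4 - 128\right) \frac{1}{13} + 170}{2} = - \frac{\left(-124\right) \frac{1}{13} + 170}{2} = - \frac{- \frac{124}{13} + 170}{2} = \left(- \frac{1}{2}\right) \frac{2086}{13} = - \frac{1043}{13} \approx -80.231$)
$T = \frac{225700}{300799}$ ($T = \left(-225700\right) \left(- \frac{1}{300799}\right) = \frac{225700}{300799} \approx 0.75033$)
$\sqrt{T + r} = \sqrt{\frac{225700}{300799} - \frac{1043}{13}} = \sqrt{- \frac{310799257}{3910387}} = \frac{i \sqrt{1215345374182459}}{3910387}$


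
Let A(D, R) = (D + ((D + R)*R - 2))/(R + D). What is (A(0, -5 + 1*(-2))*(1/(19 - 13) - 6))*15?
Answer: 1175/2 ≈ 587.50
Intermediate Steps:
A(D, R) = (-2 + D + R*(D + R))/(D + R) (A(D, R) = (D + (R*(D + R) - 2))/(D + R) = (D + (-2 + R*(D + R)))/(D + R) = (-2 + D + R*(D + R))/(D + R))
(A(0, -5 + 1*(-2))*(1/(19 - 13) - 6))*15 = (((-2 + 0 + (-5 + 1*(-2))² + 0*(-5 + 1*(-2)))/(0 + (-5 + 1*(-2))))*(1/(19 - 13) - 6))*15 = (((-2 + 0 + (-5 - 2)² + 0*(-5 - 2))/(0 + (-5 - 2)))*(1/6 - 6))*15 = (((-2 + 0 + (-7)² + 0*(-7))/(0 - 7))*(⅙ - 6))*15 = (((-2 + 0 + 49 + 0)/(-7))*(-35/6))*15 = (-⅐*47*(-35/6))*15 = -47/7*(-35/6)*15 = (235/6)*15 = 1175/2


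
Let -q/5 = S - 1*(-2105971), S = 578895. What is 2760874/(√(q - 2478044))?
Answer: -1380437*I*√15902374/7951187 ≈ -692.33*I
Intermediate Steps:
q = -13424330 (q = -5*(578895 - 1*(-2105971)) = -5*(578895 + 2105971) = -5*2684866 = -13424330)
2760874/(√(q - 2478044)) = 2760874/(√(-13424330 - 2478044)) = 2760874/(√(-15902374)) = 2760874/((I*√15902374)) = 2760874*(-I*√15902374/15902374) = -1380437*I*√15902374/7951187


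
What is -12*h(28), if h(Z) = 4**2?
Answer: -192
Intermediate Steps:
h(Z) = 16
-12*h(28) = -12*16 = -192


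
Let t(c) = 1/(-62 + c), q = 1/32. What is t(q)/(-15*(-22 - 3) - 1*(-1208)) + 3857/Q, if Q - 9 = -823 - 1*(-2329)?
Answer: 4035805931/1585239945 ≈ 2.5459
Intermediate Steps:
q = 1/32 ≈ 0.031250
Q = 1515 (Q = 9 + (-823 - 1*(-2329)) = 9 + (-823 + 2329) = 9 + 1506 = 1515)
t(q)/(-15*(-22 - 3) - 1*(-1208)) + 3857/Q = 1/((-62 + 1/32)*(-15*(-22 - 3) - 1*(-1208))) + 3857/1515 = 1/((-1983/32)*(-15*(-25) + 1208)) + 3857*(1/1515) = -32/(1983*(375 + 1208)) + 3857/1515 = -32/1983/1583 + 3857/1515 = -32/1983*1/1583 + 3857/1515 = -32/3139089 + 3857/1515 = 4035805931/1585239945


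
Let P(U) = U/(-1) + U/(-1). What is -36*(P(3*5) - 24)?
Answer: 1944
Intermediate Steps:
P(U) = -2*U (P(U) = U*(-1) + U*(-1) = -U - U = -2*U)
-36*(P(3*5) - 24) = -36*(-6*5 - 24) = -36*(-2*15 - 24) = -36*(-30 - 24) = -36*(-54) = 1944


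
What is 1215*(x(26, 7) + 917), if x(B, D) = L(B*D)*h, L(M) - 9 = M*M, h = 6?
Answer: 242653725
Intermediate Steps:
L(M) = 9 + M² (L(M) = 9 + M*M = 9 + M²)
x(B, D) = 54 + 6*B²*D² (x(B, D) = (9 + (B*D)²)*6 = (9 + B²*D²)*6 = 54 + 6*B²*D²)
1215*(x(26, 7) + 917) = 1215*((54 + 6*26²*7²) + 917) = 1215*((54 + 6*676*49) + 917) = 1215*((54 + 198744) + 917) = 1215*(198798 + 917) = 1215*199715 = 242653725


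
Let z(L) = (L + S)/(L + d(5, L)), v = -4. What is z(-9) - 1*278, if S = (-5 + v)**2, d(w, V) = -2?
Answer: -3130/11 ≈ -284.55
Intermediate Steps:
S = 81 (S = (-5 - 4)**2 = (-9)**2 = 81)
z(L) = (81 + L)/(-2 + L) (z(L) = (L + 81)/(L - 2) = (81 + L)/(-2 + L))
z(-9) - 1*278 = (81 - 9)/(-2 - 9) - 1*278 = 72/(-11) - 278 = -1/11*72 - 278 = -72/11 - 278 = -3130/11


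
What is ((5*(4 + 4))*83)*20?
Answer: 66400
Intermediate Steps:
((5*(4 + 4))*83)*20 = ((5*8)*83)*20 = (40*83)*20 = 3320*20 = 66400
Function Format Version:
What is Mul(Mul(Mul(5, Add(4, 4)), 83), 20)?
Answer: 66400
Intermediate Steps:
Mul(Mul(Mul(5, Add(4, 4)), 83), 20) = Mul(Mul(Mul(5, 8), 83), 20) = Mul(Mul(40, 83), 20) = Mul(3320, 20) = 66400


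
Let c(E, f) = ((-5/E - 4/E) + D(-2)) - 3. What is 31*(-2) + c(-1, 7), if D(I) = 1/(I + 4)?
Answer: -111/2 ≈ -55.500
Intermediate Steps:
D(I) = 1/(4 + I)
c(E, f) = -5/2 - 9/E (c(E, f) = ((-5/E - 4/E) + 1/(4 - 2)) - 3 = (-9/E + 1/2) - 3 = (-9/E + ½) - 3 = (½ - 9/E) - 3 = -5/2 - 9/E)
31*(-2) + c(-1, 7) = 31*(-2) + (-5/2 - 9/(-1)) = -62 + (-5/2 - 9*(-1)) = -62 + (-5/2 + 9) = -62 + 13/2 = -111/2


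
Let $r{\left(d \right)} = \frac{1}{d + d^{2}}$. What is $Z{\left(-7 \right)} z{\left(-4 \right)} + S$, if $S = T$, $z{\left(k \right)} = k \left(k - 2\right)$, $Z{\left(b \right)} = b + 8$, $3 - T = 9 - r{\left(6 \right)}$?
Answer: $\frac{757}{42} \approx 18.024$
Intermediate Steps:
$T = - \frac{251}{42}$ ($T = 3 - \left(9 - \frac{1}{6 \left(1 + 6\right)}\right) = 3 - \left(9 - \frac{1}{6 \cdot 7}\right) = 3 - \left(9 - \frac{1}{6} \cdot \frac{1}{7}\right) = 3 - \left(9 - \frac{1}{42}\right) = 3 - \frac{377}{42} = - \frac{251}{42} \approx -5.9762$)
$Z{\left(b \right)} = 8 + b$
$z{\left(k \right)} = k \left(-2 + k\right)$
$S = - \frac{251}{42} \approx -5.9762$
$Z{\left(-7 \right)} z{\left(-4 \right)} + S = \left(8 - 7\right) \left(- 4 \left(-2 - 4\right)\right) - \frac{251}{42} = 1 \left(\left(-4\right) \left(-6\right)\right) - \frac{251}{42} = 1 \cdot 24 - \frac{251}{42} = 24 - \frac{251}{42} = \frac{757}{42}$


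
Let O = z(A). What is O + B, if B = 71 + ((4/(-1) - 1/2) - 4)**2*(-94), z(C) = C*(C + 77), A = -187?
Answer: 27699/2 ≈ 13850.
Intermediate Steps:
z(C) = C*(77 + C)
O = 20570 (O = -187*(77 - 187) = -187*(-110) = 20570)
B = -13441/2 (B = 71 + ((4*(-1) - 1*1/2) - 4)**2*(-94) = 71 + ((-4 - 1/2) - 4)**2*(-94) = 71 + (-9/2 - 4)**2*(-94) = 71 + (-17/2)**2*(-94) = 71 + (289/4)*(-94) = 71 - 13583/2 = -13441/2 ≈ -6720.5)
O + B = 20570 - 13441/2 = 27699/2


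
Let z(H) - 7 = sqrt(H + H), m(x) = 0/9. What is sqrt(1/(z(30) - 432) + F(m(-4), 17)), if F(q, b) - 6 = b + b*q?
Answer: sqrt(9774 - 46*sqrt(15))/sqrt(425 - 2*sqrt(15)) ≈ 4.7956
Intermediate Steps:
m(x) = 0 (m(x) = 0*(1/9) = 0)
F(q, b) = 6 + b + b*q (F(q, b) = 6 + (b + b*q) = 6 + b + b*q)
z(H) = 7 + sqrt(2)*sqrt(H) (z(H) = 7 + sqrt(H + H) = 7 + sqrt(2*H) = 7 + sqrt(2)*sqrt(H))
sqrt(1/(z(30) - 432) + F(m(-4), 17)) = sqrt(1/((7 + sqrt(2)*sqrt(30)) - 432) + (6 + 17 + 17*0)) = sqrt(1/((7 + 2*sqrt(15)) - 432) + (6 + 17 + 0)) = sqrt(1/(-425 + 2*sqrt(15)) + 23) = sqrt(23 + 1/(-425 + 2*sqrt(15)))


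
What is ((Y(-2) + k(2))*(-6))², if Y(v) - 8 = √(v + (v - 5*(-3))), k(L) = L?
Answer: 3996 + 720*√11 ≈ 6384.0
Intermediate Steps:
Y(v) = 8 + √(15 + 2*v) (Y(v) = 8 + √(v + (v - 5*(-3))) = 8 + √(v + (v + 15)) = 8 + √(v + (15 + v)) = 8 + √(15 + 2*v))
((Y(-2) + k(2))*(-6))² = (((8 + √(15 + 2*(-2))) + 2)*(-6))² = (((8 + √(15 - 4)) + 2)*(-6))² = (((8 + √11) + 2)*(-6))² = ((10 + √11)*(-6))² = (-60 - 6*√11)²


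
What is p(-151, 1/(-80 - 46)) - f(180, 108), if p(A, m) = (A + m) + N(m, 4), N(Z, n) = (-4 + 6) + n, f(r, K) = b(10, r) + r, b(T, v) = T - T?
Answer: -40951/126 ≈ -325.01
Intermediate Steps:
b(T, v) = 0
f(r, K) = r (f(r, K) = 0 + r = r)
N(Z, n) = 2 + n
p(A, m) = 6 + A + m (p(A, m) = (A + m) + (2 + 4) = (A + m) + 6 = 6 + A + m)
p(-151, 1/(-80 - 46)) - f(180, 108) = (6 - 151 + 1/(-80 - 46)) - 1*180 = (6 - 151 + 1/(-126)) - 180 = (6 - 151 - 1/126) - 180 = -18271/126 - 180 = -40951/126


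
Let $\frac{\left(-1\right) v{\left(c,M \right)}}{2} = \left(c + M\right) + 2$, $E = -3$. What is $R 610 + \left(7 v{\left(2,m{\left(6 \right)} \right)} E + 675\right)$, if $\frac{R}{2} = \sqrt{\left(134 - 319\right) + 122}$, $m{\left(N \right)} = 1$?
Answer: $885 + 3660 i \sqrt{7} \approx 885.0 + 9683.5 i$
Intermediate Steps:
$v{\left(c,M \right)} = -4 - 2 M - 2 c$ ($v{\left(c,M \right)} = - 2 \left(\left(c + M\right) + 2\right) = - 2 \left(\left(M + c\right) + 2\right) = - 2 \left(2 + M + c\right) = -4 - 2 M - 2 c$)
$R = 6 i \sqrt{7}$ ($R = 2 \sqrt{\left(134 - 319\right) + 122} = 2 \sqrt{-185 + 122} = 2 \sqrt{-63} = 2 \cdot 3 i \sqrt{7} = 6 i \sqrt{7} \approx 15.875 i$)
$R 610 + \left(7 v{\left(2,m{\left(6 \right)} \right)} E + 675\right) = 6 i \sqrt{7} \cdot 610 + \left(7 \left(-4 - 2 - 4\right) \left(-3\right) + 675\right) = 3660 i \sqrt{7} + \left(7 \left(-4 - 2 - 4\right) \left(-3\right) + 675\right) = 3660 i \sqrt{7} + \left(7 \left(-10\right) \left(-3\right) + 675\right) = 3660 i \sqrt{7} + \left(\left(-70\right) \left(-3\right) + 675\right) = 3660 i \sqrt{7} + \left(210 + 675\right) = 3660 i \sqrt{7} + 885 = 885 + 3660 i \sqrt{7}$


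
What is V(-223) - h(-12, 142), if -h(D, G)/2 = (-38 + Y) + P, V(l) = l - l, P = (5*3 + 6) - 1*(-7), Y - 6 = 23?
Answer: 38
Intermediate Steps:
Y = 29 (Y = 6 + 23 = 29)
P = 28 (P = (15 + 6) + 7 = 21 + 7 = 28)
V(l) = 0
h(D, G) = -38 (h(D, G) = -2*((-38 + 29) + 28) = -2*(-9 + 28) = -2*19 = -38)
V(-223) - h(-12, 142) = 0 - 1*(-38) = 0 + 38 = 38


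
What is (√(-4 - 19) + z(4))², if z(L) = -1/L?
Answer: (1 - 4*I*√23)²/16 ≈ -22.938 - 2.3979*I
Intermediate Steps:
(√(-4 - 19) + z(4))² = (√(-4 - 19) - 1/4)² = (√(-23) - 1*¼)² = (I*√23 - ¼)² = (-¼ + I*√23)²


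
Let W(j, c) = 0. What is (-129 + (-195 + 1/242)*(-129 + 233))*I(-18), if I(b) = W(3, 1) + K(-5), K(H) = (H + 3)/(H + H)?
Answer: -2469437/605 ≈ -4081.7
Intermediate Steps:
K(H) = (3 + H)/(2*H) (K(H) = (3 + H)/((2*H)) = (3 + H)*(1/(2*H)) = (3 + H)/(2*H))
I(b) = ⅕ (I(b) = 0 + (½)*(3 - 5)/(-5) = 0 + (½)*(-⅕)*(-2) = 0 + ⅕ = ⅕)
(-129 + (-195 + 1/242)*(-129 + 233))*I(-18) = (-129 + (-195 + 1/242)*(-129 + 233))*(⅕) = (-129 + (-195 + 1/242)*104)*(⅕) = (-129 - 47189/242*104)*(⅕) = (-129 - 2453828/121)*(⅕) = -2469437/121*⅕ = -2469437/605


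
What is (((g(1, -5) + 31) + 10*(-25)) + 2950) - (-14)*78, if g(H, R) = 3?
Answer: 3826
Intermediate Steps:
(((g(1, -5) + 31) + 10*(-25)) + 2950) - (-14)*78 = (((3 + 31) + 10*(-25)) + 2950) - (-14)*78 = ((34 - 250) + 2950) - 1*(-1092) = (-216 + 2950) + 1092 = 2734 + 1092 = 3826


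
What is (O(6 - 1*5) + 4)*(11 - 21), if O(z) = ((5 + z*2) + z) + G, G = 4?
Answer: -160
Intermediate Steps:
O(z) = 9 + 3*z (O(z) = ((5 + z*2) + z) + 4 = ((5 + 2*z) + z) + 4 = (5 + 3*z) + 4 = 9 + 3*z)
(O(6 - 1*5) + 4)*(11 - 21) = ((9 + 3*(6 - 1*5)) + 4)*(11 - 21) = ((9 + 3*(6 - 5)) + 4)*(-10) = ((9 + 3*1) + 4)*(-10) = ((9 + 3) + 4)*(-10) = (12 + 4)*(-10) = 16*(-10) = -160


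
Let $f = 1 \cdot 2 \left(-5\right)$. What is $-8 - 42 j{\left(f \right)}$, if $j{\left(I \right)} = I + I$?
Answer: $832$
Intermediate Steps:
$f = -10$ ($f = 2 \left(-5\right) = -10$)
$j{\left(I \right)} = 2 I$
$-8 - 42 j{\left(f \right)} = -8 - 42 \cdot 2 \left(-10\right) = -8 - -840 = -8 + 840 = 832$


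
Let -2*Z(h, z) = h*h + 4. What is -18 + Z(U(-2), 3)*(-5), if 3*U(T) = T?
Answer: -62/9 ≈ -6.8889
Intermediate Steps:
U(T) = T/3
Z(h, z) = -2 - h²/2 (Z(h, z) = -(h*h + 4)/2 = -(h² + 4)/2 = -(4 + h²)/2 = -2 - h²/2)
-18 + Z(U(-2), 3)*(-5) = -18 + (-2 - ((⅓)*(-2))²/2)*(-5) = -18 + (-2 - (-⅔)²/2)*(-5) = -18 + (-2 - ½*4/9)*(-5) = -18 + (-2 - 2/9)*(-5) = -18 - 20/9*(-5) = -18 + 100/9 = -62/9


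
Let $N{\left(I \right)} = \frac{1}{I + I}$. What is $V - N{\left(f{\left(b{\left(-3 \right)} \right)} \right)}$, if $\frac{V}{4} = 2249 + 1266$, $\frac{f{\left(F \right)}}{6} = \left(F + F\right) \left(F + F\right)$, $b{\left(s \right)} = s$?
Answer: $\frac{6073919}{432} \approx 14060.0$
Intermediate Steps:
$f{\left(F \right)} = 24 F^{2}$ ($f{\left(F \right)} = 6 \left(F + F\right) \left(F + F\right) = 6 \cdot 2 F 2 F = 6 \cdot 4 F^{2} = 24 F^{2}$)
$N{\left(I \right)} = \frac{1}{2 I}$
$V = 14060$ ($V = 4 \left(2249 + 1266\right) = 4 \cdot 3515 = 14060$)
$V - N{\left(f{\left(b{\left(-3 \right)} \right)} \right)} = 14060 - \frac{1}{2 \cdot 24 \left(-3\right)^{2}} = 14060 - \frac{1}{2 \cdot 24 \cdot 9} = 14060 - \frac{1}{2 \cdot 216} = 14060 - \frac{1}{2} \cdot \frac{1}{216} = 14060 - \frac{1}{432} = \frac{6073919}{432}$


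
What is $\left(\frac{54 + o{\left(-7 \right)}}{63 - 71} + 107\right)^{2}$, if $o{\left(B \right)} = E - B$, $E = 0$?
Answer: $\frac{632025}{64} \approx 9875.4$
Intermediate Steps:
$o{\left(B \right)} = - B$ ($o{\left(B \right)} = 0 - B = - B$)
$\left(\frac{54 + o{\left(-7 \right)}}{63 - 71} + 107\right)^{2} = \left(\frac{54 - -7}{63 - 71} + 107\right)^{2} = \left(\frac{54 + 7}{-8} + 107\right)^{2} = \left(61 \left(- \frac{1}{8}\right) + 107\right)^{2} = \left(- \frac{61}{8} + 107\right)^{2} = \left(\frac{795}{8}\right)^{2} = \frac{632025}{64}$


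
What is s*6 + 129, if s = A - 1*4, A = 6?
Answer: 141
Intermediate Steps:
s = 2 (s = 6 - 1*4 = 6 - 4 = 2)
s*6 + 129 = 2*6 + 129 = 12 + 129 = 141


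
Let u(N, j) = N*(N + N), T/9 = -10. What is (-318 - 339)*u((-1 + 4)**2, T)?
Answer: -106434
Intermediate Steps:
T = -90 (T = 9*(-10) = -90)
u(N, j) = 2*N**2 (u(N, j) = N*(2*N) = 2*N**2)
(-318 - 339)*u((-1 + 4)**2, T) = (-318 - 339)*(2*((-1 + 4)**2)**2) = -1314*(3**2)**2 = -1314*9**2 = -1314*81 = -657*162 = -106434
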